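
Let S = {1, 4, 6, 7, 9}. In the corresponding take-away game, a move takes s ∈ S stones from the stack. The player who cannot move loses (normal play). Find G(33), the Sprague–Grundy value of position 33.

2

n :  0  1  2  3  4  5  6  7  8  9 10 11 12 13 14 15 16 17 18 19 20 21 22 23 24 25 26 27 28 29 30 31 32 33
G :  0  1  0  1  2  0  1  2  3  2  0  1  2  0  1  0  1  2  0  1  2  3  2  0  1  2  0  1  0  1  2  0  1  2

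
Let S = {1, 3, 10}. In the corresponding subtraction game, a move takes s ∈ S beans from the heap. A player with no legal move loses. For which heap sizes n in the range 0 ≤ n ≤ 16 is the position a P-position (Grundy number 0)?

G(0) = 0
G(1) = mex{0} = 1
G(2) = mex{1} = 0
G(3) = mex{0,0} = 1
G(4) = mex{1,1} = 0
G(5) = mex{0,0} = 1
G(6) = mex{1,1} = 0
G(7) = mex{0,0} = 1
G(8) = mex{1,1} = 0
G(9) = mex{0,0} = 1
G(10) = mex{1,1,0} = 2
G(11) = mex{2,0,1} = 3
G(12) = mex{3,1,0} = 2
G(13) = mex{2,2,1} = 0
G(14) = mex{0,3,0} = 1
G(15) = mex{1,2,1} = 0
G(16) = mex{0,0,0} = 1
P-positions are exactly the n with G(n) = 0.

0, 2, 4, 6, 8, 13, 15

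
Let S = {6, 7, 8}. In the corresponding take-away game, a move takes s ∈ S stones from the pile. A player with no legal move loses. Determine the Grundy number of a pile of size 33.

0

G(0) = 0
G(1) = mex{} = 0
G(2) = mex{} = 0
G(3) = mex{} = 0
G(4) = mex{} = 0
G(5) = mex{} = 0
G(6) = mex{0} = 1
G(7) = mex{0,0} = 1
G(8) = mex{0,0,0} = 1
G(9) = mex{0,0,0} = 1
G(10) = mex{0,0,0} = 1
G(11) = mex{0,0,0} = 1
G(12) = mex{1,0,0} = 2
G(13) = mex{1,1,0} = 2
G(14) = mex{1,1,1} = 0
G(15) = mex{1,1,1} = 0
G(16) = mex{1,1,1} = 0
G(17) = mex{1,1,1} = 0
G(18) = mex{2,1,1} = 0
G(19) = mex{2,2,1} = 0
G(20) = mex{0,2,2} = 1
G(21) = mex{0,0,2} = 1
G(22) = mex{0,0,0} = 1
G(23) = mex{0,0,0} = 1
G(24) = mex{0,0,0} = 1
G(25) = mex{0,0,0} = 1
G(26) = mex{1,0,0} = 2
G(27) = mex{1,1,0} = 2
G(28) = mex{1,1,1} = 0
G(29) = mex{1,1,1} = 0
G(30) = mex{1,1,1} = 0
G(31) = mex{1,1,1} = 0
G(32) = mex{2,1,1} = 0
G(33) = mex{2,2,1} = 0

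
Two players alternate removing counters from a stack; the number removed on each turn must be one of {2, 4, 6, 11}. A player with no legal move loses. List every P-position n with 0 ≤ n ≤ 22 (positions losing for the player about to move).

0, 1, 8, 9, 16, 17

n :  0  1  2  3  4  5  6  7  8  9 10 11 12 13 14 15 16 17 18 19 20 21 22
G :  0  0  1  1  2  2  3  3  0  0  1  1  2  2  3  3  0  0  1  1  2  2  3
P-positions are exactly the n with G(n) = 0.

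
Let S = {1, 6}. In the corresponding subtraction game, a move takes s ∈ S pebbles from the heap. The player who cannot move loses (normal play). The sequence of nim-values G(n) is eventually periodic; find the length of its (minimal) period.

n :  0  1  2  3  4  5  6  7  8  9 10 11 12 13 14 15
G :  0  1  0  1  0  1  2  0  1  0  1  0  1  2  0  1
G(n+7) = G(n) holds for n = 0,…,5 (a full window of length max(S) = 6), so the sequence is purely periodic with period 7.

7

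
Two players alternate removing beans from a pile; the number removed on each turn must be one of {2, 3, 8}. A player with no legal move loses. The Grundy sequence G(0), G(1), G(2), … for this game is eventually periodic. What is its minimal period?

G(0) = 0
G(1) = mex{} = 0
G(2) = mex{0} = 1
G(3) = mex{0,0} = 1
G(4) = mex{1,0} = 2
G(5) = mex{1,1} = 0
G(6) = mex{2,1} = 0
G(7) = mex{0,2} = 1
G(8) = mex{0,0,0} = 1
G(9) = mex{1,0,0} = 2
G(10) = mex{1,1,1} = 0
G(11) = mex{2,1,1} = 0
G(12) = mex{0,2,2} = 1
G(13) = mex{0,0,0} = 1
G(14) = mex{1,0,0} = 2
G(n+5) = G(n) holds for n = 0,…,7 (a full window of length max(S) = 8), so the sequence is purely periodic with period 5.

5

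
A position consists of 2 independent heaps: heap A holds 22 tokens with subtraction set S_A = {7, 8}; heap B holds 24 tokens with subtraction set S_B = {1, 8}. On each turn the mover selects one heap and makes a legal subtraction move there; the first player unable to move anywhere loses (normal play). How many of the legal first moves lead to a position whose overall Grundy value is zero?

Heap A, S = {7, 8}:
G(0) = 0
G(1) = mex{} = 0
G(2) = mex{} = 0
G(3) = mex{} = 0
G(4) = mex{} = 0
G(5) = mex{} = 0
G(6) = mex{} = 0
G(7) = mex{0} = 1
G(8) = mex{0,0} = 1
G(9) = mex{0,0} = 1
G(10) = mex{0,0} = 1
G(11) = mex{0,0} = 1
G(12) = mex{0,0} = 1
G(13) = mex{0,0} = 1
G(14) = mex{1,0} = 2
G(15) = mex{1,1} = 0
G(16) = mex{1,1} = 0
G(17) = mex{1,1} = 0
G(18) = mex{1,1} = 0
G(19) = mex{1,1} = 0
G(20) = mex{1,1} = 0
G(21) = mex{2,1} = 0
G(22) = mex{0,2} = 1
G_A(22) = 1.
Heap B, S = {1, 8}:
G(0) = 0
G(1) = mex{0} = 1
G(2) = mex{1} = 0
G(3) = mex{0} = 1
G(4) = mex{1} = 0
G(5) = mex{0} = 1
G(6) = mex{1} = 0
G(7) = mex{0} = 1
G(8) = mex{1,0} = 2
G(9) = mex{2,1} = 0
G(10) = mex{0,0} = 1
G(11) = mex{1,1} = 0
G(12) = mex{0,0} = 1
G(13) = mex{1,1} = 0
G(14) = mex{0,0} = 1
G(15) = mex{1,1} = 0
G(16) = mex{0,2} = 1
G(17) = mex{1,0} = 2
G(18) = mex{2,1} = 0
G(19) = mex{0,0} = 1
G(20) = mex{1,1} = 0
G(21) = mex{0,0} = 1
G(22) = mex{1,1} = 0
G(23) = mex{0,0} = 1
G(24) = mex{1,1} = 0
G_B(24) = 0.
Combined Grundy value = 1 ⊕ 0 = 1.
A winning move leaves total XOR = 0, i.e. changes one component's Grundy value g to g ⊕ X where X is the current total.
Heap A: need g' = 1⊕1 = 0. Options: 22−7→G=0, 22−8→G=2. Hits: 1.
Heap B: need g' = 0⊕1 = 1. Options: 24−1→G=1, 24−8→G=1. Hits: 2.

3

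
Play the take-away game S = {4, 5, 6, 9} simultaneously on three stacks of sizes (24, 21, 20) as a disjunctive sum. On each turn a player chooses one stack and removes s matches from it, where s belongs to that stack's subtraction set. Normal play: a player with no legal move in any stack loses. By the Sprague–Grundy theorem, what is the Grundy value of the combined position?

1

All stacks use S = {4, 5, 6, 9}:
n :  0  1  2  3  4  5  6  7  8  9 10 11 12 13 14 15 16 17 18 19 20 21 22 23 24
G :  0  0  0  0  1  1  1  1  2  2  2  2  3  0  0  0  0  1  1  1  1  2  2  2  2
Stack A: G(24) = 2.
Stack B: G(21) = 2.
Stack C: G(20) = 1.
Combined Grundy value = 2 ⊕ 2 ⊕ 1 = 1.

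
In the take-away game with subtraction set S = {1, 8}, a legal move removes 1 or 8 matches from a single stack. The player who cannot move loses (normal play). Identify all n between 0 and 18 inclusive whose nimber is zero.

n :  0  1  2  3  4  5  6  7  8  9 10 11 12 13 14 15 16 17 18
G :  0  1  0  1  0  1  0  1  2  0  1  0  1  0  1  0  1  2  0
P-positions are exactly the n with G(n) = 0.

0, 2, 4, 6, 9, 11, 13, 15, 18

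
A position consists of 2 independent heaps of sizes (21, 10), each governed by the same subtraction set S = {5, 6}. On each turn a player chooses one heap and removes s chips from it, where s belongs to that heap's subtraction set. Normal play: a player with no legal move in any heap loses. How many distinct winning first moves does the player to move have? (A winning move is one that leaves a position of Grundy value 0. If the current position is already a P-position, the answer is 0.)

All heaps use S = {5, 6}:
G(0) = 0
G(1) = mex{} = 0
G(2) = mex{} = 0
G(3) = mex{} = 0
G(4) = mex{} = 0
G(5) = mex{0} = 1
G(6) = mex{0,0} = 1
G(7) = mex{0,0} = 1
G(8) = mex{0,0} = 1
G(9) = mex{0,0} = 1
G(10) = mex{1,0} = 2
G(11) = mex{1,1} = 0
G(12) = mex{1,1} = 0
G(13) = mex{1,1} = 0
G(14) = mex{1,1} = 0
G(15) = mex{2,1} = 0
G(16) = mex{0,2} = 1
G(17) = mex{0,0} = 1
G(18) = mex{0,0} = 1
G(19) = mex{0,0} = 1
G(20) = mex{0,0} = 1
G(21) = mex{1,0} = 2
Heap A: G(21) = 2.
Heap B: G(10) = 2.
Combined Grundy value = 2 ⊕ 2 = 0.
A winning move leaves total XOR = 0, i.e. changes one component's Grundy value g to g ⊕ X where X is the current total.
Heap A: target g' = 2⊕0 = 2, but every legal move changes the Grundy value (mex property), so 0 moves.
Heap B: target g' = 2⊕0 = 2, but every legal move changes the Grundy value (mex property), so 0 moves.

0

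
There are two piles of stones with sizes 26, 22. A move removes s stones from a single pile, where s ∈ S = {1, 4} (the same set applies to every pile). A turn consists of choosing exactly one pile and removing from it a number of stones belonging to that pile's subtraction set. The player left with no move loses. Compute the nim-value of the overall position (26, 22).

All piles use S = {1, 4}:
n :  0  1  2  3  4  5  6  7  8  9 10 11 12 13 14 15 16 17 18 19 20 21 22 23 24 25 26
G :  0  1  0  1  2  0  1  0  1  2  0  1  0  1  2  0  1  0  1  2  0  1  0  1  2  0  1
Pile A: G(26) = 1.
Pile B: G(22) = 0.
Combined Grundy value = 1 ⊕ 0 = 1.

1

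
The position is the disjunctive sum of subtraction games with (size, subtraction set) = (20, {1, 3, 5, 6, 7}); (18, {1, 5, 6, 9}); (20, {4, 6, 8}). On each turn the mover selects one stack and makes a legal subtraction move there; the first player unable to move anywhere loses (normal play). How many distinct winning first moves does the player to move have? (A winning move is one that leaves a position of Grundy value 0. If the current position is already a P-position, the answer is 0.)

4

Stack A, S = {1, 3, 5, 6, 7}:
G(0) = 0
G(1) = mex{0} = 1
G(2) = mex{1} = 0
G(3) = mex{0,0} = 1
G(4) = mex{1,1} = 0
G(5) = mex{0,0,0} = 1
G(6) = mex{1,1,1,0} = 2
G(7) = mex{2,0,0,1,0} = 3
G(8) = mex{3,1,1,0,1} = 2
G(9) = mex{2,2,0,1,0} = 3
G(10) = mex{3,3,1,0,1} = 2
G(11) = mex{2,2,2,1,0} = 3
G(12) = mex{3,3,3,2,1} = 0
G(13) = mex{0,2,2,3,2} = 1
G(14) = mex{1,3,3,2,3} = 0
G(15) = mex{0,0,2,3,2} = 1
G(16) = mex{1,1,3,2,3} = 0
G(17) = mex{0,0,0,3,2} = 1
G(18) = mex{1,1,1,0,3} = 2
G(19) = mex{2,0,0,1,0} = 3
G(20) = mex{3,1,1,0,1} = 2
G_A(20) = 2.
Stack B, S = {1, 5, 6, 9}:
G(0) = 0
G(1) = mex{0} = 1
G(2) = mex{1} = 0
G(3) = mex{0} = 1
G(4) = mex{1} = 0
G(5) = mex{0,0} = 1
G(6) = mex{1,1,0} = 2
G(7) = mex{2,0,1} = 3
G(8) = mex{3,1,0} = 2
G(9) = mex{2,0,1,0} = 3
G(10) = mex{3,1,0,1} = 2
G(11) = mex{2,2,1,0} = 3
G(12) = mex{3,3,2,1} = 0
G(13) = mex{0,2,3,0} = 1
G(14) = mex{1,3,2,1} = 0
G(15) = mex{0,2,3,2} = 1
G(16) = mex{1,3,2,3} = 0
G(17) = mex{0,0,3,2} = 1
G(18) = mex{1,1,0,3} = 2
G_B(18) = 2.
Stack C, S = {4, 6, 8}:
G(0) = 0
G(1) = mex{} = 0
G(2) = mex{} = 0
G(3) = mex{} = 0
G(4) = mex{0} = 1
G(5) = mex{0} = 1
G(6) = mex{0,0} = 1
G(7) = mex{0,0} = 1
G(8) = mex{1,0,0} = 2
G(9) = mex{1,0,0} = 2
G(10) = mex{1,1,0} = 2
G(11) = mex{1,1,0} = 2
G(12) = mex{2,1,1} = 0
G(13) = mex{2,1,1} = 0
G(14) = mex{2,2,1} = 0
G(15) = mex{2,2,1} = 0
G(16) = mex{0,2,2} = 1
G(17) = mex{0,2,2} = 1
G(18) = mex{0,0,2} = 1
G(19) = mex{0,0,2} = 1
G(20) = mex{1,0,0} = 2
G_C(20) = 2.
Combined Grundy value = 2 ⊕ 2 ⊕ 2 = 2.
A winning move leaves total XOR = 0, i.e. changes one component's Grundy value g to g ⊕ X where X is the current total.
Stack A: need g' = 2⊕2 = 0. Options: 20−1→G=3, 20−3→G=1, 20−5→G=1, 20−6→G=0, 20−7→G=1. Hits: 1.
Stack B: need g' = 2⊕2 = 0. Options: 18−1→G=1, 18−5→G=1, 18−6→G=0, 18−9→G=3. Hits: 1.
Stack C: need g' = 2⊕2 = 0. Options: 20−4→G=1, 20−6→G=0, 20−8→G=0. Hits: 2.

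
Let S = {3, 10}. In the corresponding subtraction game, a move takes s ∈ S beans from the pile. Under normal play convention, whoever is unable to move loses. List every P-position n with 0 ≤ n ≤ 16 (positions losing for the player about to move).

G(0) = 0
G(1) = mex{} = 0
G(2) = mex{} = 0
G(3) = mex{0} = 1
G(4) = mex{0} = 1
G(5) = mex{0} = 1
G(6) = mex{1} = 0
G(7) = mex{1} = 0
G(8) = mex{1} = 0
G(9) = mex{0} = 1
G(10) = mex{0,0} = 1
G(11) = mex{0,0} = 1
G(12) = mex{1,0} = 2
G(13) = mex{1,1} = 0
G(14) = mex{1,1} = 0
G(15) = mex{2,1} = 0
G(16) = mex{0,0} = 1
P-positions are exactly the n with G(n) = 0.

0, 1, 2, 6, 7, 8, 13, 14, 15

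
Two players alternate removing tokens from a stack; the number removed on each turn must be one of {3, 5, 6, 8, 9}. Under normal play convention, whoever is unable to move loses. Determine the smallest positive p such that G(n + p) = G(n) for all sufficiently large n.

n :  0  1  2  3  4  5  6  7  8  9 10 11 12 13 14 15 16 17 18 19 20 21 22 23 24 25
G :  0  0  0  1  1  1  2  2  2  3  3  3  0  0  0  1  1  1  2  2  2  3  3  3  0  0
G(n+12) = G(n) holds for n = 0,…,8 (a full window of length max(S) = 9), so the sequence is purely periodic with period 12.

12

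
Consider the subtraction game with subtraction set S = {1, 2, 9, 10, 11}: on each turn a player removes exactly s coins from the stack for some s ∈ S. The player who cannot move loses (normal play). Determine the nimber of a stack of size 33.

n :  0  1  2  3  4  5  6  7  8  9 10 11 12 13 14 15 16 17 18 19 20 21 22 23 24 25 26 27 28 29 30 31 32 33
G :  0  1  2  0  1  2  0  1  2  3  4  5  3  4  5  3  4  5  0  1  2  0  1  2  0  1  2  3  4  5  3  4  5  3

3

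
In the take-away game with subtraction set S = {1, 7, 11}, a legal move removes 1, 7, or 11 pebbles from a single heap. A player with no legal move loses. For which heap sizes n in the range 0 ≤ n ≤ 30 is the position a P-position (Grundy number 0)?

0, 2, 4, 6, 8, 10, 12, 14, 16, 18, 20, 22, 24, 26, 28, 30

n :  0  1  2  3  4  5  6  7  8  9 10 11 12 13 14 15 16 17 18 19 20 21 22 23 24 25 26 27 28 29 30
G :  0  1  0  1  0  1  0  1  0  1  0  1  0  1  0  1  0  1  0  1  0  1  0  1  0  1  0  1  0  1  0
P-positions are exactly the n with G(n) = 0.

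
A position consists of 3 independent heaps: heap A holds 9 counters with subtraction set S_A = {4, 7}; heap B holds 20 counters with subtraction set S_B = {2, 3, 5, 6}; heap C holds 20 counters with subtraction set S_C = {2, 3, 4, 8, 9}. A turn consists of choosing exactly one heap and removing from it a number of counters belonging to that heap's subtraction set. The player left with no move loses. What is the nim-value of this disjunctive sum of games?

Heap A, S = {4, 7}:
n : 0 1 2 3 4 5 6 7 8 9
G : 0 0 0 0 1 1 1 1 2 2
G_A(9) = 2.
Heap B, S = {2, 3, 5, 6}:
G(0) = 0
G(1) = mex{} = 0
G(2) = mex{0} = 1
G(3) = mex{0,0} = 1
G(4) = mex{1,0} = 2
G(5) = mex{1,1,0} = 2
G(6) = mex{2,1,0,0} = 3
G(7) = mex{2,2,1,0} = 3
G(8) = mex{3,2,1,1} = 0
G(9) = mex{3,3,2,1} = 0
G(10) = mex{0,3,2,2} = 1
G(11) = mex{0,0,3,2} = 1
G(12) = mex{1,0,3,3} = 2
G(13) = mex{1,1,0,3} = 2
G(14) = mex{2,1,0,0} = 3
G(15) = mex{2,2,1,0} = 3
G(16) = mex{3,2,1,1} = 0
G(17) = mex{3,3,2,1} = 0
G(18) = mex{0,3,2,2} = 1
G(19) = mex{0,0,3,2} = 1
G(20) = mex{1,0,3,3} = 2
G_B(20) = 2.
Heap C, S = {2, 3, 4, 8, 9}:
G(0) = 0
G(1) = mex{} = 0
G(2) = mex{0} = 1
G(3) = mex{0,0} = 1
G(4) = mex{1,0,0} = 2
G(5) = mex{1,1,0} = 2
G(6) = mex{2,1,1} = 0
G(7) = mex{2,2,1} = 0
G(8) = mex{0,2,2,0} = 1
G(9) = mex{0,0,2,0,0} = 1
G(10) = mex{1,0,0,1,0} = 2
G(11) = mex{1,1,0,1,1} = 2
G(12) = mex{2,1,1,2,1} = 0
G(13) = mex{2,2,1,2,2} = 0
G(14) = mex{0,2,2,0,2} = 1
G(15) = mex{0,0,2,0,0} = 1
G(16) = mex{1,0,0,1,0} = 2
G(17) = mex{1,1,0,1,1} = 2
G(18) = mex{2,1,1,2,1} = 0
G(19) = mex{2,2,1,2,2} = 0
G(20) = mex{0,2,2,0,2} = 1
G_C(20) = 1.
Combined Grundy value = 2 ⊕ 2 ⊕ 1 = 1.

1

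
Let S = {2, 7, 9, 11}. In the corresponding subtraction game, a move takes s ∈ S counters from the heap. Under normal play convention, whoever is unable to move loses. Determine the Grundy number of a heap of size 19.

1

n :  0  1  2  3  4  5  6  7  8  9 10 11 12 13 14 15 16 17 18 19
G :  0  0  1  1  0  0  1  1  2  2  3  3  2  2  3  3  4  0  0  1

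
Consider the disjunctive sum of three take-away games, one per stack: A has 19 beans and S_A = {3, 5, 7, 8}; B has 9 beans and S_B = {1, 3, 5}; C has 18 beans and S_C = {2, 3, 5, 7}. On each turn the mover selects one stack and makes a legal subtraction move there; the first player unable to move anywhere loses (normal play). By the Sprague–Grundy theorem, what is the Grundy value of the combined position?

3

Stack A, S = {3, 5, 7, 8}:
G(0) = 0
G(1) = mex{} = 0
G(2) = mex{} = 0
G(3) = mex{0} = 1
G(4) = mex{0} = 1
G(5) = mex{0,0} = 1
G(6) = mex{1,0} = 2
G(7) = mex{1,0,0} = 2
G(8) = mex{1,1,0,0} = 2
G(9) = mex{2,1,0,0} = 3
G(10) = mex{2,1,1,0} = 3
G(11) = mex{2,2,1,1} = 0
G(12) = mex{3,2,1,1} = 0
G(13) = mex{3,2,2,1} = 0
G(14) = mex{0,3,2,2} = 1
G(15) = mex{0,3,2,2} = 1
G(16) = mex{0,0,3,2} = 1
G(17) = mex{1,0,3,3} = 2
G(18) = mex{1,0,0,3} = 2
G(19) = mex{1,1,0,0} = 2
G_A(19) = 2.
Stack B, S = {1, 3, 5}:
n : 0 1 2 3 4 5 6 7 8 9
G : 0 1 0 1 0 1 0 1 0 1
G_B(9) = 1.
Stack C, S = {2, 3, 5, 7}:
n :  0  1  2  3  4  5  6  7  8  9 10 11 12 13 14 15 16 17 18
G :  0  0  1  1  2  2  3  3  4  0  0  1  1  2  2  3  3  4  0
G_C(18) = 0.
Combined Grundy value = 2 ⊕ 1 ⊕ 0 = 3.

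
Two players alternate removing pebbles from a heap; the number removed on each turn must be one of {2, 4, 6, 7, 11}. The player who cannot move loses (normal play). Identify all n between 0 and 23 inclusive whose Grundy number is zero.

n :  0  1  2  3  4  5  6  7  8  9 10 11 12 13 14 15 16 17 18 19 20 21 22 23
G :  0  0  1  1  2  2  3  3  4  0  0  1  1  2  2  3  3  4  0  0  1  1  2  2
P-positions are exactly the n with G(n) = 0.

0, 1, 9, 10, 18, 19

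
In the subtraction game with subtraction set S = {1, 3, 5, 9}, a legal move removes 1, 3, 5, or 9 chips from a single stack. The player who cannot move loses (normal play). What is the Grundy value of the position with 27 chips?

n :  0  1  2  3  4  5  6  7  8  9 10 11 12 13 14 15 16 17 18 19 20 21 22 23 24 25 26 27
G :  0  1  0  1  0  1  0  1  0  1  0  1  0  1  0  1  0  1  0  1  0  1  0  1  0  1  0  1

1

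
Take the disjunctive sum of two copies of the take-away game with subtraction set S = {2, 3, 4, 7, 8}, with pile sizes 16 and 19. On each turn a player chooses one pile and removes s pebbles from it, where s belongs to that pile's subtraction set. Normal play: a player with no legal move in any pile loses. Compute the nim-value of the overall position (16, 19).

All piles use S = {2, 3, 4, 7, 8}:
n :  0  1  2  3  4  5  6  7  8  9 10 11 12 13 14 15 16 17 18 19
G :  0  0  1  1  2  2  0  3  1  4  2  0  0  1  1  2  2  0  3  1
Pile A: G(16) = 2.
Pile B: G(19) = 1.
Combined Grundy value = 2 ⊕ 1 = 3.

3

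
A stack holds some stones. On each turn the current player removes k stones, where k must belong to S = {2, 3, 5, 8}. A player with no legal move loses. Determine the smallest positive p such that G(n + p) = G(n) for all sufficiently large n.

n :  0  1  2  3  4  5  6  7  8  9 10 11 12 13 14 15 16 17 18 19 20 21 22 23 24 25 26 27 28 29 30 31 32 33 34 35 36 37 38 39 40 41 42 43 44 45 46 47 48
G :  0  0  1  1  2  2  3  0  4  1  3  0  4  1  2  2  3  0  0  1  1  2  3  3  0  2  1  4  0  3  1  2  2  3  0  0  1  1  2  3  3  0  2  1  4  0  3  1  2
From n = 13 onward G(n+17) = G(n); since this holds over max(S) = 8 consecutive positions the period is 17 (pre-period 13).

17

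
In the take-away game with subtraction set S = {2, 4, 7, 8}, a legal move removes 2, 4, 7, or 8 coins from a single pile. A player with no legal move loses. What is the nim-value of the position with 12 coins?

0

G(0) = 0
G(1) = mex{} = 0
G(2) = mex{0} = 1
G(3) = mex{0} = 1
G(4) = mex{1,0} = 2
G(5) = mex{1,0} = 2
G(6) = mex{2,1} = 0
G(7) = mex{2,1,0} = 3
G(8) = mex{0,2,0,0} = 1
G(9) = mex{3,2,1,0} = 4
G(10) = mex{1,0,1,1} = 2
G(11) = mex{4,3,2,1} = 0
G(12) = mex{2,1,2,2} = 0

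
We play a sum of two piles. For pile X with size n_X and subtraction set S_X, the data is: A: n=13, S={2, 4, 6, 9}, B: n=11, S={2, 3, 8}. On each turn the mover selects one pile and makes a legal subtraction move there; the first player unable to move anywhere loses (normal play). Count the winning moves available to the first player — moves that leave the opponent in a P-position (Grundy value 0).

Pile A, S = {2, 4, 6, 9}:
G(0) = 0
G(1) = mex{} = 0
G(2) = mex{0} = 1
G(3) = mex{0} = 1
G(4) = mex{1,0} = 2
G(5) = mex{1,0} = 2
G(6) = mex{2,1,0} = 3
G(7) = mex{2,1,0} = 3
G(8) = mex{3,2,1} = 0
G(9) = mex{3,2,1,0} = 4
G(10) = mex{0,3,2,0} = 1
G(11) = mex{4,3,2,1} = 0
G(12) = mex{1,0,3,1} = 2
G(13) = mex{0,4,3,2} = 1
G_A(13) = 1.
Pile B, S = {2, 3, 8}:
n :  0  1  2  3  4  5  6  7  8  9 10 11
G :  0  0  1  1  2  0  0  1  1  2  0  0
G_B(11) = 0.
Combined Grundy value = 1 ⊕ 0 = 1.
A winning move leaves total XOR = 0, i.e. changes one component's Grundy value g to g ⊕ X where X is the current total.
Pile A: need g' = 1⊕1 = 0. Options: 13−2→G=0, 13−4→G=4, 13−6→G=3, 13−9→G=2. Hits: 1.
Pile B: need g' = 0⊕1 = 1. Options: 11−2→G=2, 11−3→G=1, 11−8→G=1. Hits: 2.

3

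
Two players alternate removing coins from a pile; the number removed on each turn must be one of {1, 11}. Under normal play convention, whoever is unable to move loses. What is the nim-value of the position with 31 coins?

G(0) = 0
G(1) = mex{0} = 1
G(2) = mex{1} = 0
G(3) = mex{0} = 1
G(4) = mex{1} = 0
G(5) = mex{0} = 1
G(6) = mex{1} = 0
G(7) = mex{0} = 1
G(8) = mex{1} = 0
G(9) = mex{0} = 1
G(10) = mex{1} = 0
G(11) = mex{0,0} = 1
G(12) = mex{1,1} = 0
G(13) = mex{0,0} = 1
G(14) = mex{1,1} = 0
G(15) = mex{0,0} = 1
G(16) = mex{1,1} = 0
G(17) = mex{0,0} = 1
G(18) = mex{1,1} = 0
G(19) = mex{0,0} = 1
G(20) = mex{1,1} = 0
G(21) = mex{0,0} = 1
G(22) = mex{1,1} = 0
G(23) = mex{0,0} = 1
G(24) = mex{1,1} = 0
G(25) = mex{0,0} = 1
G(26) = mex{1,1} = 0
G(27) = mex{0,0} = 1
G(28) = mex{1,1} = 0
G(29) = mex{0,0} = 1
G(30) = mex{1,1} = 0
G(31) = mex{0,0} = 1

1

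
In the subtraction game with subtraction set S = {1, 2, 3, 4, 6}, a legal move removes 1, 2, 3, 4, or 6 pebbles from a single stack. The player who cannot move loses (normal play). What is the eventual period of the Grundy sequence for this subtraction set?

5

n :  0  1  2  3  4  5  6  7  8  9 10 11 12 13 14
G :  0  1  2  3  4  0  1  2  3  4  0  1  2  3  4
G(n+5) = G(n) holds for n = 0,…,5 (a full window of length max(S) = 6), so the sequence is purely periodic with period 5.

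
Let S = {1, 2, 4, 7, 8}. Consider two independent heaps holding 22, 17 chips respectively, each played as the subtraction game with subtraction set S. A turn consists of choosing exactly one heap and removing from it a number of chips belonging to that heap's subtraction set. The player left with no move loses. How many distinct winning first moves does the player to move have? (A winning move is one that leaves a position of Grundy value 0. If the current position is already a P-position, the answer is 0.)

5

All heaps use S = {1, 2, 4, 7, 8}:
G(0) = 0
G(1) = mex{0} = 1
G(2) = mex{1,0} = 2
G(3) = mex{2,1} = 0
G(4) = mex{0,2,0} = 1
G(5) = mex{1,0,1} = 2
G(6) = mex{2,1,2} = 0
G(7) = mex{0,2,0,0} = 1
G(8) = mex{1,0,1,1,0} = 2
G(9) = mex{2,1,2,2,1} = 0
G(10) = mex{0,2,0,0,2} = 1
G(11) = mex{1,0,1,1,0} = 2
G(12) = mex{2,1,2,2,1} = 0
G(13) = mex{0,2,0,0,2} = 1
G(14) = mex{1,0,1,1,0} = 2
G(15) = mex{2,1,2,2,1} = 0
G(16) = mex{0,2,0,0,2} = 1
G(17) = mex{1,0,1,1,0} = 2
G(18) = mex{2,1,2,2,1} = 0
G(19) = mex{0,2,0,0,2} = 1
G(20) = mex{1,0,1,1,0} = 2
G(21) = mex{2,1,2,2,1} = 0
G(22) = mex{0,2,0,0,2} = 1
Heap A: G(22) = 1.
Heap B: G(17) = 2.
Combined Grundy value = 1 ⊕ 2 = 3.
A winning move leaves total XOR = 0, i.e. changes one component's Grundy value g to g ⊕ X where X is the current total.
Heap A: need g' = 1⊕3 = 2. Options: 22−1→G=0, 22−2→G=2, 22−4→G=0, 22−7→G=0, 22−8→G=2. Hits: 2.
Heap B: need g' = 2⊕3 = 1. Options: 17−1→G=1, 17−2→G=0, 17−4→G=1, 17−7→G=1, 17−8→G=0. Hits: 3.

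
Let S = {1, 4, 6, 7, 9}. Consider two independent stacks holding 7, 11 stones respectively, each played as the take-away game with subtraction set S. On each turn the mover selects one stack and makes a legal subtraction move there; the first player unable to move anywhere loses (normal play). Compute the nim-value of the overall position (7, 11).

3

All stacks use S = {1, 4, 6, 7, 9}:
G(0) = 0
G(1) = mex{0} = 1
G(2) = mex{1} = 0
G(3) = mex{0} = 1
G(4) = mex{1,0} = 2
G(5) = mex{2,1} = 0
G(6) = mex{0,0,0} = 1
G(7) = mex{1,1,1,0} = 2
G(8) = mex{2,2,0,1} = 3
G(9) = mex{3,0,1,0,0} = 2
G(10) = mex{2,1,2,1,1} = 0
G(11) = mex{0,2,0,2,0} = 1
Stack A: G(7) = 2.
Stack B: G(11) = 1.
Combined Grundy value = 2 ⊕ 1 = 3.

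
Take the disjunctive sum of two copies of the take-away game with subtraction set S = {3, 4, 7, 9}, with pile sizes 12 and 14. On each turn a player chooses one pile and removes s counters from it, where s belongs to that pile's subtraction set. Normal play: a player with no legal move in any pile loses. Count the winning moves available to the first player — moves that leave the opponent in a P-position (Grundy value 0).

All piles use S = {3, 4, 7, 9}:
n :  0  1  2  3  4  5  6  7  8  9 10 11 12 13 14
G :  0  0  0  1  1  1  2  2  2  3  3  3  0  0  0
Pile A: G(12) = 0.
Pile B: G(14) = 0.
Combined Grundy value = 0 ⊕ 0 = 0.
A winning move leaves total XOR = 0, i.e. changes one component's Grundy value g to g ⊕ X where X is the current total.
Pile A: target g' = 0⊕0 = 0, but every legal move changes the Grundy value (mex property), so 0 moves.
Pile B: target g' = 0⊕0 = 0, but every legal move changes the Grundy value (mex property), so 0 moves.

0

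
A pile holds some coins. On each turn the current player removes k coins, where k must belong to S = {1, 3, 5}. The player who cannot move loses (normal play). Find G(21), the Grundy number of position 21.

1

G(0) = 0
G(1) = mex{0} = 1
G(2) = mex{1} = 0
G(3) = mex{0,0} = 1
G(4) = mex{1,1} = 0
G(5) = mex{0,0,0} = 1
G(6) = mex{1,1,1} = 0
G(7) = mex{0,0,0} = 1
G(8) = mex{1,1,1} = 0
G(9) = mex{0,0,0} = 1
G(10) = mex{1,1,1} = 0
G(11) = mex{0,0,0} = 1
G(12) = mex{1,1,1} = 0
G(13) = mex{0,0,0} = 1
G(14) = mex{1,1,1} = 0
G(15) = mex{0,0,0} = 1
G(16) = mex{1,1,1} = 0
G(17) = mex{0,0,0} = 1
G(18) = mex{1,1,1} = 0
G(19) = mex{0,0,0} = 1
G(20) = mex{1,1,1} = 0
G(21) = mex{0,0,0} = 1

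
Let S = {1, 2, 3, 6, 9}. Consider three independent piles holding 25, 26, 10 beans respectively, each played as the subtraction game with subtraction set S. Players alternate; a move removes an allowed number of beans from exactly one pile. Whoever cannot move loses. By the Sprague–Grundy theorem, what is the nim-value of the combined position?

1

All piles use S = {1, 2, 3, 6, 9}:
n :  0  1  2  3  4  5  6  7  8  9 10 11 12 13 14 15 16 17 18 19 20 21 22 23 24 25 26
G :  0  1  2  3  0  1  2  3  0  1  2  3  0  1  2  3  0  1  2  3  0  1  2  3  0  1  2
Pile A: G(25) = 1.
Pile B: G(26) = 2.
Pile C: G(10) = 2.
Combined Grundy value = 1 ⊕ 2 ⊕ 2 = 1.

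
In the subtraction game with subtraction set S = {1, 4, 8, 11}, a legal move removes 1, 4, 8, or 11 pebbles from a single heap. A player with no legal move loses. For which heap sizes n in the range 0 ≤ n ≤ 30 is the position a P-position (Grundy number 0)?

0, 2, 5, 7, 12, 14, 17, 19, 24, 26, 29

n :  0  1  2  3  4  5  6  7  8  9 10 11 12 13 14 15 16 17 18 19 20 21 22 23 24 25 26 27 28 29 30
G :  0  1  0  1  2  0  1  0  1  2  3  2  0  1  0  1  2  0  1  0  1  2  3  2  0  1  0  1  2  0  1
P-positions are exactly the n with G(n) = 0.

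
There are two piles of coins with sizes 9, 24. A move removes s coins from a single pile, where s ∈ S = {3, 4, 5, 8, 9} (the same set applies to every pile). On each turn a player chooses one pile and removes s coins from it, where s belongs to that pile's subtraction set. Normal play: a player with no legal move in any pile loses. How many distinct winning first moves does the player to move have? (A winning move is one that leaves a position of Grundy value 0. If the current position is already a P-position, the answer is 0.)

3

All piles use S = {3, 4, 5, 8, 9}:
G(0) = 0
G(1) = mex{} = 0
G(2) = mex{} = 0
G(3) = mex{0} = 1
G(4) = mex{0,0} = 1
G(5) = mex{0,0,0} = 1
G(6) = mex{1,0,0} = 2
G(7) = mex{1,1,0} = 2
G(8) = mex{1,1,1,0} = 2
G(9) = mex{2,1,1,0,0} = 3
G(10) = mex{2,2,1,0,0} = 3
G(11) = mex{2,2,2,1,0} = 3
G(12) = mex{3,2,2,1,1} = 0
G(13) = mex{3,3,2,1,1} = 0
G(14) = mex{3,3,3,2,1} = 0
G(15) = mex{0,3,3,2,2} = 1
G(16) = mex{0,0,3,2,2} = 1
G(17) = mex{0,0,0,3,2} = 1
G(18) = mex{1,0,0,3,3} = 2
G(19) = mex{1,1,0,3,3} = 2
G(20) = mex{1,1,1,0,3} = 2
G(21) = mex{2,1,1,0,0} = 3
G(22) = mex{2,2,1,0,0} = 3
G(23) = mex{2,2,2,1,0} = 3
G(24) = mex{3,2,2,1,1} = 0
Pile A: G(9) = 3.
Pile B: G(24) = 0.
Combined Grundy value = 3 ⊕ 0 = 3.
A winning move leaves total XOR = 0, i.e. changes one component's Grundy value g to g ⊕ X where X is the current total.
Pile A: need g' = 3⊕3 = 0. Options: 9−3→G=2, 9−4→G=1, 9−5→G=1, 9−8→G=0, 9−9→G=0. Hits: 2.
Pile B: need g' = 0⊕3 = 3. Options: 24−3→G=3, 24−4→G=2, 24−5→G=2, 24−8→G=1, 24−9→G=1. Hits: 1.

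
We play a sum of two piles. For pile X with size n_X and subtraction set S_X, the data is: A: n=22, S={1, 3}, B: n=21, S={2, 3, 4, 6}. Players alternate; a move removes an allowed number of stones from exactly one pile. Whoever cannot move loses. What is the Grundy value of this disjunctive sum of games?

Pile A, S = {1, 3}:
G(0) = 0
G(1) = mex{0} = 1
G(2) = mex{1} = 0
G(3) = mex{0,0} = 1
G(4) = mex{1,1} = 0
G(5) = mex{0,0} = 1
G(6) = mex{1,1} = 0
G(7) = mex{0,0} = 1
G(8) = mex{1,1} = 0
G(9) = mex{0,0} = 1
G(10) = mex{1,1} = 0
G(11) = mex{0,0} = 1
G(12) = mex{1,1} = 0
G(13) = mex{0,0} = 1
G(14) = mex{1,1} = 0
G(15) = mex{0,0} = 1
G(16) = mex{1,1} = 0
G(17) = mex{0,0} = 1
G(18) = mex{1,1} = 0
G(19) = mex{0,0} = 1
G(20) = mex{1,1} = 0
G(21) = mex{0,0} = 1
G(22) = mex{1,1} = 0
G_A(22) = 0.
Pile B, S = {2, 3, 4, 6}:
n :  0  1  2  3  4  5  6  7  8  9 10 11 12 13 14 15 16 17 18 19 20 21
G :  0  0  1  1  2  2  3  3  0  0  1  1  2  2  3  3  0  0  1  1  2  2
G_B(21) = 2.
Combined Grundy value = 0 ⊕ 2 = 2.

2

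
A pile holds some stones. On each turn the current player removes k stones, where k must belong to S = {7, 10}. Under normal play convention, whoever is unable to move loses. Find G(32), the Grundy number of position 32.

2

G(0) = 0
G(1) = mex{} = 0
G(2) = mex{} = 0
G(3) = mex{} = 0
G(4) = mex{} = 0
G(5) = mex{} = 0
G(6) = mex{} = 0
G(7) = mex{0} = 1
G(8) = mex{0} = 1
G(9) = mex{0} = 1
G(10) = mex{0,0} = 1
G(11) = mex{0,0} = 1
G(12) = mex{0,0} = 1
G(13) = mex{0,0} = 1
G(14) = mex{1,0} = 2
G(15) = mex{1,0} = 2
G(16) = mex{1,0} = 2
G(17) = mex{1,1} = 0
G(18) = mex{1,1} = 0
G(19) = mex{1,1} = 0
G(20) = mex{1,1} = 0
G(21) = mex{2,1} = 0
G(22) = mex{2,1} = 0
G(23) = mex{2,1} = 0
G(24) = mex{0,2} = 1
G(25) = mex{0,2} = 1
G(26) = mex{0,2} = 1
G(27) = mex{0,0} = 1
G(28) = mex{0,0} = 1
G(29) = mex{0,0} = 1
G(30) = mex{0,0} = 1
G(31) = mex{1,0} = 2
G(32) = mex{1,0} = 2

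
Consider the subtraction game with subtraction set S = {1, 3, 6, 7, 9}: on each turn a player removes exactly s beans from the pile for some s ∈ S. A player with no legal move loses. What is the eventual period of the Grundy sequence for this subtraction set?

G(0) = 0
G(1) = mex{0} = 1
G(2) = mex{1} = 0
G(3) = mex{0,0} = 1
G(4) = mex{1,1} = 0
G(5) = mex{0,0} = 1
G(6) = mex{1,1,0} = 2
G(7) = mex{2,0,1,0} = 3
G(8) = mex{3,1,0,1} = 2
G(9) = mex{2,2,1,0,0} = 3
G(10) = mex{3,3,0,1,1} = 2
G(11) = mex{2,2,1,0,0} = 3
G(12) = mex{3,3,2,1,1} = 0
G(13) = mex{0,2,3,2,0} = 1
G(14) = mex{1,3,2,3,1} = 0
G(15) = mex{0,0,3,2,2} = 1
G(16) = mex{1,1,2,3,3} = 0
G(17) = mex{0,0,3,2,2} = 1
G(18) = mex{1,1,0,3,3} = 2
G(19) = mex{2,0,1,0,2} = 3
G(20) = mex{3,1,0,1,3} = 2
G(21) = mex{2,2,1,0,0} = 3
G(22) = mex{3,3,0,1,1} = 2
G(23) = mex{2,2,1,0,0} = 3
G(24) = mex{3,3,2,1,1} = 0
G(25) = mex{0,2,3,2,0} = 1
G(n+12) = G(n) holds for n = 0,…,8 (a full window of length max(S) = 9), so the sequence is purely periodic with period 12.

12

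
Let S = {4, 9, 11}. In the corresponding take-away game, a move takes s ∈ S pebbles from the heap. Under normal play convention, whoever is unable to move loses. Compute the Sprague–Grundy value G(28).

G(0) = 0
G(1) = mex{} = 0
G(2) = mex{} = 0
G(3) = mex{} = 0
G(4) = mex{0} = 1
G(5) = mex{0} = 1
G(6) = mex{0} = 1
G(7) = mex{0} = 1
G(8) = mex{1} = 0
G(9) = mex{1,0} = 2
G(10) = mex{1,0} = 2
G(11) = mex{1,0,0} = 2
G(12) = mex{0,0,0} = 1
G(13) = mex{2,1,0} = 3
G(14) = mex{2,1,0} = 3
G(15) = mex{2,1,1} = 0
G(16) = mex{1,1,1} = 0
G(17) = mex{3,0,1} = 2
G(18) = mex{3,2,1} = 0
G(19) = mex{0,2,0} = 1
G(20) = mex{0,2,2} = 1
G(21) = mex{2,1,2} = 0
G(22) = mex{0,3,2} = 1
G(23) = mex{1,3,1} = 0
G(24) = mex{1,0,3} = 2
G(25) = mex{0,0,3} = 1
G(26) = mex{1,2,0} = 3
G(27) = mex{0,0,0} = 1
G(28) = mex{2,1,2} = 0

0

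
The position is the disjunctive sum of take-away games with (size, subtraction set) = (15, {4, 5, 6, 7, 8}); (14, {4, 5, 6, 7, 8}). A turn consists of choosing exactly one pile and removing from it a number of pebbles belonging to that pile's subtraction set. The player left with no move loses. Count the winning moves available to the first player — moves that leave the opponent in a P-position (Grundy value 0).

Pile A, S = {4, 5, 6, 7, 8}:
G(0) = 0
G(1) = mex{} = 0
G(2) = mex{} = 0
G(3) = mex{} = 0
G(4) = mex{0} = 1
G(5) = mex{0,0} = 1
G(6) = mex{0,0,0} = 1
G(7) = mex{0,0,0,0} = 1
G(8) = mex{1,0,0,0,0} = 2
G(9) = mex{1,1,0,0,0} = 2
G(10) = mex{1,1,1,0,0} = 2
G(11) = mex{1,1,1,1,0} = 2
G(12) = mex{2,1,1,1,1} = 0
G(13) = mex{2,2,1,1,1} = 0
G(14) = mex{2,2,2,1,1} = 0
G(15) = mex{2,2,2,2,1} = 0
G_A(15) = 0.
Pile B, S = {4, 5, 6, 7, 8}:
n :  0  1  2  3  4  5  6  7  8  9 10 11 12 13 14
G :  0  0  0  0  1  1  1  1  2  2  2  2  0  0  0
G_B(14) = 0.
Combined Grundy value = 0 ⊕ 0 = 0.
A winning move leaves total XOR = 0, i.e. changes one component's Grundy value g to g ⊕ X where X is the current total.
Pile A: target g' = 0⊕0 = 0, but every legal move changes the Grundy value (mex property), so 0 moves.
Pile B: target g' = 0⊕0 = 0, but every legal move changes the Grundy value (mex property), so 0 moves.

0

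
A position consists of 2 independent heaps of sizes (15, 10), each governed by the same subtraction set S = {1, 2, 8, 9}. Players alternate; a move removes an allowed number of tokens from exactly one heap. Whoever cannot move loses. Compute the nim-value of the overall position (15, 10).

All heaps use S = {1, 2, 8, 9}:
G(0) = 0
G(1) = mex{0} = 1
G(2) = mex{1,0} = 2
G(3) = mex{2,1} = 0
G(4) = mex{0,2} = 1
G(5) = mex{1,0} = 2
G(6) = mex{2,1} = 0
G(7) = mex{0,2} = 1
G(8) = mex{1,0,0} = 2
G(9) = mex{2,1,1,0} = 3
G(10) = mex{3,2,2,1} = 0
G(11) = mex{0,3,0,2} = 1
G(12) = mex{1,0,1,0} = 2
G(13) = mex{2,1,2,1} = 0
G(14) = mex{0,2,0,2} = 1
G(15) = mex{1,0,1,0} = 2
Heap A: G(15) = 2.
Heap B: G(10) = 0.
Combined Grundy value = 2 ⊕ 0 = 2.

2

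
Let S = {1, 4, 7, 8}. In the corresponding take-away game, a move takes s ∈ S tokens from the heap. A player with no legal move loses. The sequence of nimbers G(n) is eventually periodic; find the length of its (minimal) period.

25

G(0) = 0
G(1) = mex{0} = 1
G(2) = mex{1} = 0
G(3) = mex{0} = 1
G(4) = mex{1,0} = 2
G(5) = mex{2,1} = 0
G(6) = mex{0,0} = 1
G(7) = mex{1,1,0} = 2
G(8) = mex{2,2,1,0} = 3
G(9) = mex{3,0,0,1} = 2
G(10) = mex{2,1,1,0} = 3
G(11) = mex{3,2,2,1} = 0
G(12) = mex{0,3,0,2} = 1
G(13) = mex{1,2,1,0} = 3
G(14) = mex{3,3,2,1} = 0
G(15) = mex{0,0,3,2} = 1
G(16) = mex{1,1,2,3} = 0
G(17) = mex{0,3,3,2} = 1
G(18) = mex{1,0,0,3} = 2
G(19) = mex{2,1,1,0} = 3
G(20) = mex{3,0,3,1} = 2
G(21) = mex{2,1,0,3} = 4
G(22) = mex{4,2,1,0} = 3
G(23) = mex{3,3,0,1} = 2
G(24) = mex{2,2,1,0} = 3
G(25) = mex{3,4,2,1} = 0
G(26) = mex{0,3,3,2} = 1
G(27) = mex{1,2,2,3} = 0
G(28) = mex{0,3,4,2} = 1
G(29) = mex{1,0,3,4} = 2
G(30) = mex{2,1,2,3} = 0
G(31) = mex{0,0,3,2} = 1
G(32) = mex{1,1,0,3} = 2
G(33) = mex{2,2,1,0} = 3
G(34) = mex{3,0,0,1} = 2
G(35) = mex{2,1,1,0} = 3
G(36) = mex{3,2,2,1} = 0
G(37) = mex{0,3,0,2} = 1
G(38) = mex{1,2,1,0} = 3
G(39) = mex{3,3,2,1} = 0
G(40) = mex{0,0,3,2} = 1
G(41) = mex{1,1,2,3} = 0
G(42) = mex{0,3,3,2} = 1
G(43) = mex{1,0,0,3} = 2
G(44) = mex{2,1,1,0} = 3
G(45) = mex{3,0,3,1} = 2
G(46) = mex{2,1,0,3} = 4
G(47) = mex{4,2,1,0} = 3
G(48) = mex{3,3,0,1} = 2
G(49) = mex{2,2,1,0} = 3
G(50) = mex{3,4,2,1} = 0
G(51) = mex{0,3,3,2} = 1
G(n+25) = G(n) holds for n = 0,…,7 (a full window of length max(S) = 8), so the sequence is purely periodic with period 25.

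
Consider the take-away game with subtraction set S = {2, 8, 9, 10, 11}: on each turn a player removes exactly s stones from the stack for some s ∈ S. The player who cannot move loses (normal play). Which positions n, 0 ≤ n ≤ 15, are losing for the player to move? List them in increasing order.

0, 1, 4, 5

n :  0  1  2  3  4  5  6  7  8  9 10 11 12 13 14 15
G :  0  0  1  1  0  0  1  1  2  2  3  3  2  2  3  3
P-positions are exactly the n with G(n) = 0.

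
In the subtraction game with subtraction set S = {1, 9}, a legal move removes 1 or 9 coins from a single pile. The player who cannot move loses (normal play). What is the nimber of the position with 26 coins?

0

G(0) = 0
G(1) = mex{0} = 1
G(2) = mex{1} = 0
G(3) = mex{0} = 1
G(4) = mex{1} = 0
G(5) = mex{0} = 1
G(6) = mex{1} = 0
G(7) = mex{0} = 1
G(8) = mex{1} = 0
G(9) = mex{0,0} = 1
G(10) = mex{1,1} = 0
G(11) = mex{0,0} = 1
G(12) = mex{1,1} = 0
G(13) = mex{0,0} = 1
G(14) = mex{1,1} = 0
G(15) = mex{0,0} = 1
G(16) = mex{1,1} = 0
G(17) = mex{0,0} = 1
G(18) = mex{1,1} = 0
G(19) = mex{0,0} = 1
G(20) = mex{1,1} = 0
G(21) = mex{0,0} = 1
G(22) = mex{1,1} = 0
G(23) = mex{0,0} = 1
G(24) = mex{1,1} = 0
G(25) = mex{0,0} = 1
G(26) = mex{1,1} = 0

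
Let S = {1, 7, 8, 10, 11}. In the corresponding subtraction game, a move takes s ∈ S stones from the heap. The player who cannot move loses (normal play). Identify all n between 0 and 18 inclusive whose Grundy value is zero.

0, 2, 4, 6, 18

n :  0  1  2  3  4  5  6  7  8  9 10 11 12 13 14 15 16 17 18
G :  0  1  0  1  0  1  0  1  2  3  2  3  2  3  2  3  4  5  0
P-positions are exactly the n with G(n) = 0.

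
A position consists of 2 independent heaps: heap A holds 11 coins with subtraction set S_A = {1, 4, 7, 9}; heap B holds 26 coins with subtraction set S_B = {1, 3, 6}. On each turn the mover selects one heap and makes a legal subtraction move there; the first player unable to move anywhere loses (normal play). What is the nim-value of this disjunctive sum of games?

3

Heap A, S = {1, 4, 7, 9}:
G(0) = 0
G(1) = mex{0} = 1
G(2) = mex{1} = 0
G(3) = mex{0} = 1
G(4) = mex{1,0} = 2
G(5) = mex{2,1} = 0
G(6) = mex{0,0} = 1
G(7) = mex{1,1,0} = 2
G(8) = mex{2,2,1} = 0
G(9) = mex{0,0,0,0} = 1
G(10) = mex{1,1,1,1} = 0
G(11) = mex{0,2,2,0} = 1
G_A(11) = 1.
Heap B, S = {1, 3, 6}:
G(0) = 0
G(1) = mex{0} = 1
G(2) = mex{1} = 0
G(3) = mex{0,0} = 1
G(4) = mex{1,1} = 0
G(5) = mex{0,0} = 1
G(6) = mex{1,1,0} = 2
G(7) = mex{2,0,1} = 3
G(8) = mex{3,1,0} = 2
G(9) = mex{2,2,1} = 0
G(10) = mex{0,3,0} = 1
G(11) = mex{1,2,1} = 0
G(12) = mex{0,0,2} = 1
G(13) = mex{1,1,3} = 0
G(14) = mex{0,0,2} = 1
G(15) = mex{1,1,0} = 2
G(16) = mex{2,0,1} = 3
G(17) = mex{3,1,0} = 2
G(18) = mex{2,2,1} = 0
G(19) = mex{0,3,0} = 1
G(20) = mex{1,2,1} = 0
G(21) = mex{0,0,2} = 1
G(22) = mex{1,1,3} = 0
G(23) = mex{0,0,2} = 1
G(24) = mex{1,1,0} = 2
G(25) = mex{2,0,1} = 3
G(26) = mex{3,1,0} = 2
G_B(26) = 2.
Combined Grundy value = 1 ⊕ 2 = 3.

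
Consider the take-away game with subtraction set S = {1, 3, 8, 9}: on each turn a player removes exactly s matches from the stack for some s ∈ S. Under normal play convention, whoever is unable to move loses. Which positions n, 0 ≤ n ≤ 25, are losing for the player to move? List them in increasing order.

0, 2, 4, 6, 16, 18, 20, 22

n :  0  1  2  3  4  5  6  7  8  9 10 11 12 13 14 15 16 17 18 19 20 21 22 23 24 25
G :  0  1  0  1  0  1  0  1  2  3  2  3  2  3  2  3  0  1  0  1  0  1  0  1  2  3
P-positions are exactly the n with G(n) = 0.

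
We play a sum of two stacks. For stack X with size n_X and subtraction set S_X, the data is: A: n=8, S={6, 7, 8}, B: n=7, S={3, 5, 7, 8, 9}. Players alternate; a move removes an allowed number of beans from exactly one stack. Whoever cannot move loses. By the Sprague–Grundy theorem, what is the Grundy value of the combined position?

Stack A, S = {6, 7, 8}:
G(0) = 0
G(1) = mex{} = 0
G(2) = mex{} = 0
G(3) = mex{} = 0
G(4) = mex{} = 0
G(5) = mex{} = 0
G(6) = mex{0} = 1
G(7) = mex{0,0} = 1
G(8) = mex{0,0,0} = 1
G_A(8) = 1.
Stack B, S = {3, 5, 7, 8, 9}:
n : 0 1 2 3 4 5 6 7
G : 0 0 0 1 1 1 2 2
G_B(7) = 2.
Combined Grundy value = 1 ⊕ 2 = 3.

3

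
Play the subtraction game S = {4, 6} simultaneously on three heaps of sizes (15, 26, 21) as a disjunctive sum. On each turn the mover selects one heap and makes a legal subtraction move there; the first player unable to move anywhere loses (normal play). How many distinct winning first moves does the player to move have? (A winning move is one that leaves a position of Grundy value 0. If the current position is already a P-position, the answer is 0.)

All heaps use S = {4, 6}:
G(0) = 0
G(1) = mex{} = 0
G(2) = mex{} = 0
G(3) = mex{} = 0
G(4) = mex{0} = 1
G(5) = mex{0} = 1
G(6) = mex{0,0} = 1
G(7) = mex{0,0} = 1
G(8) = mex{1,0} = 2
G(9) = mex{1,0} = 2
G(10) = mex{1,1} = 0
G(11) = mex{1,1} = 0
G(12) = mex{2,1} = 0
G(13) = mex{2,1} = 0
G(14) = mex{0,2} = 1
G(15) = mex{0,2} = 1
G(16) = mex{0,0} = 1
G(17) = mex{0,0} = 1
G(18) = mex{1,0} = 2
G(19) = mex{1,0} = 2
G(20) = mex{1,1} = 0
G(21) = mex{1,1} = 0
G(22) = mex{2,1} = 0
G(23) = mex{2,1} = 0
G(24) = mex{0,2} = 1
G(25) = mex{0,2} = 1
G(26) = mex{0,0} = 1
Heap A: G(15) = 1.
Heap B: G(26) = 1.
Heap C: G(21) = 0.
Combined Grundy value = 1 ⊕ 1 ⊕ 0 = 0.
A winning move leaves total XOR = 0, i.e. changes one component's Grundy value g to g ⊕ X where X is the current total.
Heap A: target g' = 1⊕0 = 1, but every legal move changes the Grundy value (mex property), so 0 moves.
Heap B: target g' = 1⊕0 = 1, but every legal move changes the Grundy value (mex property), so 0 moves.
Heap C: target g' = 0⊕0 = 0, but every legal move changes the Grundy value (mex property), so 0 moves.

0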